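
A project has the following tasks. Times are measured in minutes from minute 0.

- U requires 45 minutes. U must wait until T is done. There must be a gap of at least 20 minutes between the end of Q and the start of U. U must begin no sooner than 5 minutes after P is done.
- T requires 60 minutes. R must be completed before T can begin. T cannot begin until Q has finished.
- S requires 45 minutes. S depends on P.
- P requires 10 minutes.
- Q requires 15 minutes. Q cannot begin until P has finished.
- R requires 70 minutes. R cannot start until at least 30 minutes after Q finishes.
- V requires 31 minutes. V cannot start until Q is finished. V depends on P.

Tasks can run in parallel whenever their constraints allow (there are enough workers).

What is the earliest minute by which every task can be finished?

230

P can start immediately at minute 0; it finishes at minute 10.
S cannot begin until P (finishes minute 10). It runs from minute 10 to 10 + 45 = minute 55.
After P (finishes minute 10), Q can start at minute 10 and finishes at minute 25.
For V: Q (finishes minute 25); P (finishes minute 10). Taking the maximum gives a start of minute 25, and it finishes at 25 + 31 = minute 56.
R cannot begin until Q (finishes minute 25, plus 30-minute gap → minute 55). It runs from minute 55 to 55 + 70 = minute 125.
T needs all of R (finishes minute 125); Q (finishes minute 25). That puts its earliest start at minute 125; it finishes at 125 + 60 = minute 185.
U needs all of T (finishes minute 185); Q (finishes minute 25, plus 20-minute gap → minute 45); P (finishes minute 10, plus 5-minute gap → minute 15). That puts its earliest start at minute 185; it finishes at 185 + 45 = minute 230.
All tasks are finished once the last one completes. Finish times: P at 10, Q at 25, R at 125, S at 55, T at 185, U at 230, V at 56. The latest is minute 230.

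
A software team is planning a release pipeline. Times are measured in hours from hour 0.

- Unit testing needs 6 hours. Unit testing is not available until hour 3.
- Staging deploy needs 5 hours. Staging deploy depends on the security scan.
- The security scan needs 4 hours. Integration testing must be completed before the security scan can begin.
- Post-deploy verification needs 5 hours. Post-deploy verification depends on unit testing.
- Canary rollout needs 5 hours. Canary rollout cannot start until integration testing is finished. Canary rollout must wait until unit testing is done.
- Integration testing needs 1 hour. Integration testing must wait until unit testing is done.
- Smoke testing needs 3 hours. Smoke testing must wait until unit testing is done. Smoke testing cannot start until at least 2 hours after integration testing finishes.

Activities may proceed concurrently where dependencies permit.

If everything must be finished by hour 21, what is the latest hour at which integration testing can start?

Nothing follows staging deploy; the deadline of hour 21 is its only limit. It must start by 21 − 5 = hour 16.
Since staging deploy (must start by hour 16) depends on it, the security scan must finish by hour 16. Backing off its 4-hour duration gives a latest start of hour 12.
Smoke testing has no dependents, so it just needs to finish by hour 21. Starting by 21 − 3 = hour 18 achieves that.
Canary rollout has no dependents, so it just needs to finish by hour 21. Starting by 21 − 5 = hour 16 achieves that.
For integration testing: the security scan (must start by hour 12); smoke testing (must start by hour 18, minus 2-hour gap → hour 16); canary rollout (must start by hour 16). The most restrictive is hour 12; with a 1-hour duration, integration testing must start by hour 11.

11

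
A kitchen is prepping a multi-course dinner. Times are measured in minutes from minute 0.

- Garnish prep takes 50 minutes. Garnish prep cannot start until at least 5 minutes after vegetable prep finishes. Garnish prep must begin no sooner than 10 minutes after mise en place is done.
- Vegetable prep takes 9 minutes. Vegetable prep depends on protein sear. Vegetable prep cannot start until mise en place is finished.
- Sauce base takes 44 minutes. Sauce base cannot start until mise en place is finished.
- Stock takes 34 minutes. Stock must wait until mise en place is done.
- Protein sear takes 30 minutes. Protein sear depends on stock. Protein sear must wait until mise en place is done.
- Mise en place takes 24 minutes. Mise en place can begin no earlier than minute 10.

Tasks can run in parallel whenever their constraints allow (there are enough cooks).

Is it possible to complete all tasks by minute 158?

No

After its own release at minute 10, mise en place can start at minute 10 and finishes at minute 34.
Sauce base cannot begin until mise en place (finishes minute 34). It runs from minute 34 to 34 + 44 = minute 78.
Stock waits on mise en place (finishes minute 34), so it starts at minute 34 and finishes at 34 + 34 = minute 68.
Protein sear has to wait for stock (finishes minute 68); mise en place (finishes minute 34). The latest of these is minute 68, so protein sear runs minute 68 to 68 + 30 = minute 98.
Vegetable prep has to wait for protein sear (finishes minute 98); mise en place (finishes minute 34). The latest of these is minute 98, so vegetable prep runs minute 98 to 98 + 9 = minute 107.
Garnish prep needs all of vegetable prep (finishes minute 107, plus 5-minute gap → minute 112); mise en place (finishes minute 34, plus 10-minute gap → minute 44). That puts its earliest start at minute 112; it finishes at 112 + 50 = minute 162.
The earliest everything can be done is minute 162, which is after the deadline of 158, so it is not possible.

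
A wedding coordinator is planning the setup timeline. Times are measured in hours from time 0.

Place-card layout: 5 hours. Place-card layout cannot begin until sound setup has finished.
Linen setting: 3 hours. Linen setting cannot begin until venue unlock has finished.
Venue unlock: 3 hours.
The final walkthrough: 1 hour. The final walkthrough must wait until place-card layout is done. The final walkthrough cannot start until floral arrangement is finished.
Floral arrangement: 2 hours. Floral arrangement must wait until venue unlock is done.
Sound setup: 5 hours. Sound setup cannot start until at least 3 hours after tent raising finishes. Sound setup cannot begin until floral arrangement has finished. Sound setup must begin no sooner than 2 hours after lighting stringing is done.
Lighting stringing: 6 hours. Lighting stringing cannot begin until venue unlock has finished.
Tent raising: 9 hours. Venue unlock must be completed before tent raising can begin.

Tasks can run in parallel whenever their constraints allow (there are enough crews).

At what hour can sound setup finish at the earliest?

Nothing blocks venue unlock, so it runs from hour 0 to hour 3.
Lighting stringing cannot begin until venue unlock (finishes hour 3). It runs from hour 3 to 3 + 6 = hour 9.
After venue unlock (finishes hour 3), floral arrangement can start at hour 3 and finishes at hour 5.
Tent raising cannot begin until venue unlock (finishes hour 3). It runs from hour 3 to 3 + 9 = hour 12.
Sound setup needs all of tent raising (finishes hour 12, plus 3-hour gap → hour 15); floral arrangement (finishes hour 5); lighting stringing (finishes hour 9, plus 2-hour gap → hour 11). That puts its earliest start at hour 15; it finishes at 15 + 5 = hour 20.

20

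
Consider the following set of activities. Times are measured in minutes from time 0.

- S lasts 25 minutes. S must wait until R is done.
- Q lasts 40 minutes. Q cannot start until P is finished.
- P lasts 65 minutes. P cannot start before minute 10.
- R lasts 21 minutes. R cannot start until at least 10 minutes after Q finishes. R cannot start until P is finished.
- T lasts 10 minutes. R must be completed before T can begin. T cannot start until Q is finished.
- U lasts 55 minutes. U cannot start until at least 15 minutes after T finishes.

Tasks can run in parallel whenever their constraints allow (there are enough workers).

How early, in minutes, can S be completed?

P waits on its own release at minute 10, so it starts at minute 10 and finishes at 10 + 65 = minute 75.
Q waits on P (finishes minute 75), so it starts at minute 75 and finishes at 75 + 40 = minute 115.
R needs all of Q (finishes minute 115, plus 10-minute gap → minute 125); P (finishes minute 75). That puts its earliest start at minute 125; it finishes at 125 + 21 = minute 146.
After R (finishes minute 146), S can start at minute 146 and finishes at minute 171.

171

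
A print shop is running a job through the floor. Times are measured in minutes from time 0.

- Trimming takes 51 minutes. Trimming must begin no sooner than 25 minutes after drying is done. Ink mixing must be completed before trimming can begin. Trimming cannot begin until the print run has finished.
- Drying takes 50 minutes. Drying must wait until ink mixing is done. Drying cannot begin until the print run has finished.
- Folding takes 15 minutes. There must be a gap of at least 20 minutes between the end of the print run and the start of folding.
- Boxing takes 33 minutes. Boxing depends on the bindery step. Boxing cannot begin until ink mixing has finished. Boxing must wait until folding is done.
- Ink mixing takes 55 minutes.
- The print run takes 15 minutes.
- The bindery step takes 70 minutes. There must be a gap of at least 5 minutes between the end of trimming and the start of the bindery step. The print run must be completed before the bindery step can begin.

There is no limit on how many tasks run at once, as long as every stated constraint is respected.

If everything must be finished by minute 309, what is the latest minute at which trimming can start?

To finish by minute 309, boxing (duration 33) must start no later than minute 276.
The bindery step feeds into boxing (must start by minute 276); so the bindery step must finish by minute 276 and therefore start by minute 206.
Since the bindery step (must start by minute 206, minus 5-minute gap → minute 201) depends on it, trimming must finish by minute 201. Backing off its 51-minute duration gives a latest start of minute 150.

150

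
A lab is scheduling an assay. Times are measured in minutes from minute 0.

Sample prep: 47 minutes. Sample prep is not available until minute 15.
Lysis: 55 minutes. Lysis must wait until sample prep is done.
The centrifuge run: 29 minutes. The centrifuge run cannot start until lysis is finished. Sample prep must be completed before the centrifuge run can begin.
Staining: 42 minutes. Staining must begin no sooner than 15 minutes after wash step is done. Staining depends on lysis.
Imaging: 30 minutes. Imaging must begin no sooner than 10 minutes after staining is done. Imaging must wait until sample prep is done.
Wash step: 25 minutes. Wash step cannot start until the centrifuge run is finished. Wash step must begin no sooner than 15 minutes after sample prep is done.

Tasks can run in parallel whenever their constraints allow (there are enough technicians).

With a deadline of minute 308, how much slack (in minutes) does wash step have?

Sample prep waits on its own release at minute 15, so it starts at minute 15 and finishes at 15 + 47 = minute 62.
After sample prep (finishes minute 62), lysis can start at minute 62 and finishes at minute 117.
The centrifuge run has to wait for lysis (finishes minute 117); sample prep (finishes minute 62). The latest of these is minute 117, so the centrifuge run runs minute 117 to 117 + 29 = minute 146.
Wash step has to wait for the centrifuge run (finishes minute 146); sample prep (finishes minute 62, plus 15-minute gap → minute 77). The latest of these is minute 146, so wash step runs minute 146 to 146 + 25 = minute 171.

Working backward from the deadline:
Imaging must finish by minute 308; it takes 30 minutes, so it must start by 308 − 30 = minute 278.
Staining must finish before imaging (must start by minute 278, minus 10-minute gap → minute 268). With a 42-minute duration, staining must start by 268 − 42 = minute 226.
Since staining (must start by minute 226, minus 15-minute gap → minute 211) depends on it, wash step must finish by minute 211. Backing off its 25-minute duration gives a latest start of minute 186.
So wash step can start as early as minute 146 and as late as minute 186, giving 186 − 146 = 40 minutes of slack.

40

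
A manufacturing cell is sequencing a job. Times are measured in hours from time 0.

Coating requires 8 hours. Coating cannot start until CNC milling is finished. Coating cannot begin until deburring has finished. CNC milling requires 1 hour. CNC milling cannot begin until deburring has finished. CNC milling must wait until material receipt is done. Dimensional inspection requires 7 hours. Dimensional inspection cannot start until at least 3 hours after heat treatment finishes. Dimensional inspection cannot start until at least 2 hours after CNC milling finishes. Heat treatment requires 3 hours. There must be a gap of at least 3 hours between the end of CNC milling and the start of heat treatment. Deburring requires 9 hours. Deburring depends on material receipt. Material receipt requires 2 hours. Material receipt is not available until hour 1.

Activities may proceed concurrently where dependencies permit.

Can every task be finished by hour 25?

No

After its own release at hour 1, material receipt can start at hour 1 and finishes at hour 3.
After material receipt (finishes hour 3), deburring can start at hour 3 and finishes at hour 12.
For CNC milling: deburring (finishes hour 12); material receipt (finishes hour 3). Taking the maximum gives a start of hour 12, and it finishes at 12 + 1 = hour 13.
Coating needs all of CNC milling (finishes hour 13); deburring (finishes hour 12). That puts its earliest start at hour 13; it finishes at 13 + 8 = hour 21.
Heat treatment cannot begin until CNC milling (finishes hour 13, plus 3-hour gap → hour 16). It runs from hour 16 to 16 + 3 = hour 19.
For dimensional inspection: heat treatment (finishes hour 19, plus 3-hour gap → hour 22); CNC milling (finishes hour 13, plus 2-hour gap → hour 15). Taking the maximum gives a start of hour 22, and it finishes at 22 + 7 = hour 29.
The earliest everything can be done is hour 29, which is after the deadline of 25, so it is not possible.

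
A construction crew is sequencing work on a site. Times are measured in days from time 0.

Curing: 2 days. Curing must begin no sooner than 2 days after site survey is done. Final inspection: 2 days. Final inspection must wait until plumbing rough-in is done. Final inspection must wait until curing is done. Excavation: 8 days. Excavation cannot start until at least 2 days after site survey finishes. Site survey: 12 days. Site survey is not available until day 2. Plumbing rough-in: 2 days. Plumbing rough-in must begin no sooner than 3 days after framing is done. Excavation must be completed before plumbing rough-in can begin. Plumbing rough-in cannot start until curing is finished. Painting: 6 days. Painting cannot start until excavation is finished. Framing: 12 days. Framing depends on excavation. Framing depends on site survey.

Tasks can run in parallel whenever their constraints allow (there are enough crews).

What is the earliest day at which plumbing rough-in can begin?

After its own release at day 2, site survey can start at day 2 and finishes at day 14.
Curing waits on site survey (finishes day 14, plus 2-day gap → day 16), so it starts at day 16 and finishes at 16 + 2 = day 18.
After site survey (finishes day 14, plus 2-day gap → day 16), excavation can start at day 16 and finishes at day 24.
Framing has to wait for excavation (finishes day 24); site survey (finishes day 14). The latest of these is day 24, so framing runs day 24 to 24 + 12 = day 36.
Plumbing rough-in waits on framing (finishes day 36, plus 3-day gap → day 39); excavation (finishes day 24); curing (finishes day 18). The latest of these is day 39, which is the earliest plumbing rough-in can start.

39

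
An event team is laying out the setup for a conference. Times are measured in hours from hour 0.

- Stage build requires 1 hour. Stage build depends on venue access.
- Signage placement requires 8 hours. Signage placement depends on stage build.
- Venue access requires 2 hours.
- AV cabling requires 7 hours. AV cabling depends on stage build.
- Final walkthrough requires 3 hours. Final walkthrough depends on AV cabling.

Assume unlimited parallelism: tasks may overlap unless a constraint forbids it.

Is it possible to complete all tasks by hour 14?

Nothing blocks venue access, so it runs from hour 0 to hour 2.
Stage build waits on venue access (finishes hour 2), so it starts at hour 2 and finishes at 2 + 1 = hour 3.
Signage placement waits on stage build (finishes hour 3), so it starts at hour 3 and finishes at 3 + 8 = hour 11.
After stage build (finishes hour 3), AV cabling can start at hour 3 and finishes at hour 10.
Final walkthrough waits on AV cabling (finishes hour 10), so it starts at hour 10 and finishes at 10 + 3 = hour 13.
Every task is finished by hour 13, which is no later than the deadline of 14, so the schedule is feasible.

Yes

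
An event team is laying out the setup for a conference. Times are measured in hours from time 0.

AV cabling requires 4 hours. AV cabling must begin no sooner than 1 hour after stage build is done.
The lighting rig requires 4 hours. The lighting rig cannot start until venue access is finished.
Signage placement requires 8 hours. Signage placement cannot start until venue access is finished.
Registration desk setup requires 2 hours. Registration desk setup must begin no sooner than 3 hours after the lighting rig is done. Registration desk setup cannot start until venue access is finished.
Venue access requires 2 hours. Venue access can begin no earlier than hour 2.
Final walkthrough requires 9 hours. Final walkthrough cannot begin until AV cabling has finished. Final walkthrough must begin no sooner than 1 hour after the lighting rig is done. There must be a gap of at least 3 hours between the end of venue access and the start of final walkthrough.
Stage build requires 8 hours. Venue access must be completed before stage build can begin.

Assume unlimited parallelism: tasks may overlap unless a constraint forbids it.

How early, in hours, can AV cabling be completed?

17

Venue access waits on its own release at hour 2, so it starts at hour 2 and finishes at 2 + 2 = hour 4.
Stage build cannot begin until venue access (finishes hour 4). It runs from hour 4 to 4 + 8 = hour 12.
After stage build (finishes hour 12, plus 1-hour gap → hour 13), AV cabling can start at hour 13 and finishes at hour 17.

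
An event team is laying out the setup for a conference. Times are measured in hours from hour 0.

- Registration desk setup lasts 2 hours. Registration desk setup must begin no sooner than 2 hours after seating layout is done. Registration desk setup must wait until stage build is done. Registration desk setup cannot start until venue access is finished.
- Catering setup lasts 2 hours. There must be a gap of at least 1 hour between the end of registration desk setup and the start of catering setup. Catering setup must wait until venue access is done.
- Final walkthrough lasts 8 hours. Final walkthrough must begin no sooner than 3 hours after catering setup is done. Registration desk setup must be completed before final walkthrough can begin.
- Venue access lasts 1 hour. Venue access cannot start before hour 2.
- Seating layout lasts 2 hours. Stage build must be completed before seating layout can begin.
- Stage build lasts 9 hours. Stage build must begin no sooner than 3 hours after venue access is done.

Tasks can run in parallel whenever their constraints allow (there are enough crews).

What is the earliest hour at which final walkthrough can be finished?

Venue access waits on its own release at hour 2, so it starts at hour 2 and finishes at 2 + 1 = hour 3.
Stage build waits on venue access (finishes hour 3, plus 3-hour gap → hour 6), so it starts at hour 6 and finishes at 6 + 9 = hour 15.
After stage build (finishes hour 15), seating layout can start at hour 15 and finishes at hour 17.
Registration desk setup has to wait for seating layout (finishes hour 17, plus 2-hour gap → hour 19); stage build (finishes hour 15); venue access (finishes hour 3). The latest of these is hour 19, so registration desk setup runs hour 19 to 19 + 2 = hour 21.
Catering setup has to wait for registration desk setup (finishes hour 21, plus 1-hour gap → hour 22); venue access (finishes hour 3). The latest of these is hour 22, so catering setup runs hour 22 to 22 + 2 = hour 24.
Final walkthrough has to wait for catering setup (finishes hour 24, plus 3-hour gap → hour 27); registration desk setup (finishes hour 21). The latest of these is hour 27, so final walkthrough runs hour 27 to 27 + 8 = hour 35.

35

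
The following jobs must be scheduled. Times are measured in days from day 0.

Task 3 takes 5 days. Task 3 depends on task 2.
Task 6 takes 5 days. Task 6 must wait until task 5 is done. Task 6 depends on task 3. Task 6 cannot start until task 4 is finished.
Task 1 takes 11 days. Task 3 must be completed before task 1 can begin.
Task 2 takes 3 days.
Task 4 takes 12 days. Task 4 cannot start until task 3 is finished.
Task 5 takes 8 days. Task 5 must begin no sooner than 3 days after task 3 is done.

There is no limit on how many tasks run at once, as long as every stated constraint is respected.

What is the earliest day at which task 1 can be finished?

Task 2 has no prerequisites, so it starts at day 0 and finishes at day 3.
Task 3 cannot begin until task 2 (finishes day 3). It runs from day 3 to 3 + 5 = day 8.
Task 1 waits on task 3 (finishes day 8), so it starts at day 8 and finishes at 8 + 11 = day 19.

19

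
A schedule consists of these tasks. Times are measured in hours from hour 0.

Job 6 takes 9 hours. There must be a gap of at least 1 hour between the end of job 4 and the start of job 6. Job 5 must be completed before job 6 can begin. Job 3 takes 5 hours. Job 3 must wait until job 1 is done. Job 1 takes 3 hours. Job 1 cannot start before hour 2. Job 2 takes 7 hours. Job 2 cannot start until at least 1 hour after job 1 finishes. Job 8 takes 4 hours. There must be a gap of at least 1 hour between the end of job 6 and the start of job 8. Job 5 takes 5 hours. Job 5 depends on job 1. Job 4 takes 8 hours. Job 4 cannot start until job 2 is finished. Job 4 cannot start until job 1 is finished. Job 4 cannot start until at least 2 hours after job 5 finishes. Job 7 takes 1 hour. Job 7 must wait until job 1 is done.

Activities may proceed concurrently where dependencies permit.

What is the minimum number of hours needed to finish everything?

After its own release at hour 2, job 1 can start at hour 2 and finishes at hour 5.
After job 1 (finishes hour 5), job 7 can start at hour 5 and finishes at hour 6.
Job 5 cannot begin until job 1 (finishes hour 5). It runs from hour 5 to 5 + 5 = hour 10.
Job 3 waits on job 1 (finishes hour 5), so it starts at hour 5 and finishes at 5 + 5 = hour 10.
Job 2 cannot begin until job 1 (finishes hour 5, plus 1-hour gap → hour 6). It runs from hour 6 to 6 + 7 = hour 13.
For job 4: job 2 (finishes hour 13); job 1 (finishes hour 5); job 5 (finishes hour 10, plus 2-hour gap → hour 12). Taking the maximum gives a start of hour 13, and it finishes at 13 + 8 = hour 21.
Job 6 needs all of job 4 (finishes hour 21, plus 1-hour gap → hour 22); job 5 (finishes hour 10). That puts its earliest start at hour 22; it finishes at 22 + 9 = hour 31.
After job 6 (finishes hour 31, plus 1-hour gap → hour 32), job 8 can start at hour 32 and finishes at hour 36.
All tasks are finished once the last one completes. Finish times: Job 1 at 5, Job 2 at 13, Job 3 at 10, Job 4 at 21, Job 5 at 10, Job 6 at 31, Job 7 at 6, Job 8 at 36. The latest is hour 36.

36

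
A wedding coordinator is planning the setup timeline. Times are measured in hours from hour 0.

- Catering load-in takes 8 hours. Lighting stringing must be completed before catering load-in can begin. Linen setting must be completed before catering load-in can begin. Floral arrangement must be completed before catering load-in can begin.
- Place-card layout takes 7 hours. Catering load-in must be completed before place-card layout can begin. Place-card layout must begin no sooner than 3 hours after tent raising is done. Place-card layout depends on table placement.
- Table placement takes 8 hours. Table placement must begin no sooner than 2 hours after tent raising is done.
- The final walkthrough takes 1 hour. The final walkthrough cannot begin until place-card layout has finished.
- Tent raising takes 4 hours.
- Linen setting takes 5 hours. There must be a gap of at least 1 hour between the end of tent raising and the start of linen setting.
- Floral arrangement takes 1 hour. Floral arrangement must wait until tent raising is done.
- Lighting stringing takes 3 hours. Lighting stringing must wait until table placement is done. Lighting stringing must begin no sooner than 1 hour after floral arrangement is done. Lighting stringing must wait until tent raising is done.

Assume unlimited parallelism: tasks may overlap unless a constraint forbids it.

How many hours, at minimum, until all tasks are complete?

33

Nothing blocks tent raising, so it runs from hour 0 to hour 4.
Floral arrangement waits on tent raising (finishes hour 4), so it starts at hour 4 and finishes at 4 + 1 = hour 5.
Linen setting cannot begin until tent raising (finishes hour 4, plus 1-hour gap → hour 5). It runs from hour 5 to 5 + 5 = hour 10.
Table placement waits on tent raising (finishes hour 4, plus 2-hour gap → hour 6), so it starts at hour 6 and finishes at 6 + 8 = hour 14.
For lighting stringing: table placement (finishes hour 14); floral arrangement (finishes hour 5, plus 1-hour gap → hour 6); tent raising (finishes hour 4). Taking the maximum gives a start of hour 14, and it finishes at 14 + 3 = hour 17.
Catering load-in cannot start until lighting stringing (finishes hour 17); linen setting (finishes hour 10); floral arrangement (finishes hour 5). The controlling bound is hour 17, so catering load-in finishes at 17 + 8 = hour 25.
For place-card layout: catering load-in (finishes hour 25); tent raising (finishes hour 4, plus 3-hour gap → hour 7); table placement (finishes hour 14). Taking the maximum gives a start of hour 25, and it finishes at 25 + 7 = hour 32.
The final walkthrough cannot begin until place-card layout (finishes hour 32). It runs from hour 32 to 32 + 1 = hour 33.
All tasks are finished once the last one completes. Finish times: Tent raising at 4, Table placement at 14, Linen setting at 10, Floral arrangement at 5, Lighting stringing at 17, Catering load-in at 25, Place-card layout at 32, The final walkthrough at 33. The latest is hour 33.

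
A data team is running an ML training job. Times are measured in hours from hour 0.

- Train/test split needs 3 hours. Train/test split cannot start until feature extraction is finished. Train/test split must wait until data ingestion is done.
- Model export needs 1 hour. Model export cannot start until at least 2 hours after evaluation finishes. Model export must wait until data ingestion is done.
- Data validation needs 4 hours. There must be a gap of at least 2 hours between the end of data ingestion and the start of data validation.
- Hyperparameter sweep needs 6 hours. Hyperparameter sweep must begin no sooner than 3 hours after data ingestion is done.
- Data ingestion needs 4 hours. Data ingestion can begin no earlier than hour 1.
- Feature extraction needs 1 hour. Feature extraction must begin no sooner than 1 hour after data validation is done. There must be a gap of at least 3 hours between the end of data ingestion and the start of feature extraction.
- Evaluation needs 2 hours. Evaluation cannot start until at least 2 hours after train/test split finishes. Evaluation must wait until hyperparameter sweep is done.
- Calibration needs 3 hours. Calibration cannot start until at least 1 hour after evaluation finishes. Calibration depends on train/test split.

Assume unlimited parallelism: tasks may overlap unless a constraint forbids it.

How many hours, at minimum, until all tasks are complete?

24

Data ingestion waits on its own release at hour 1, so it starts at hour 1 and finishes at 1 + 4 = hour 5.
Hyperparameter sweep waits on data ingestion (finishes hour 5, plus 3-hour gap → hour 8), so it starts at hour 8 and finishes at 8 + 6 = hour 14.
Data validation cannot begin until data ingestion (finishes hour 5, plus 2-hour gap → hour 7). It runs from hour 7 to 7 + 4 = hour 11.
For feature extraction: data validation (finishes hour 11, plus 1-hour gap → hour 12); data ingestion (finishes hour 5, plus 3-hour gap → hour 8). Taking the maximum gives a start of hour 12, and it finishes at 12 + 1 = hour 13.
For train/test split: feature extraction (finishes hour 13); data ingestion (finishes hour 5). Taking the maximum gives a start of hour 13, and it finishes at 13 + 3 = hour 16.
Evaluation needs all of train/test split (finishes hour 16, plus 2-hour gap → hour 18); hyperparameter sweep (finishes hour 14). That puts its earliest start at hour 18; it finishes at 18 + 2 = hour 20.
Model export has to wait for evaluation (finishes hour 20, plus 2-hour gap → hour 22); data ingestion (finishes hour 5). The latest of these is hour 22, so model export runs hour 22 to 22 + 1 = hour 23.
Calibration needs all of evaluation (finishes hour 20, plus 1-hour gap → hour 21); train/test split (finishes hour 16). That puts its earliest start at hour 21; it finishes at 21 + 3 = hour 24.
All tasks are finished once the last one completes. Finish times: Data ingestion at 5, Data validation at 11, Feature extraction at 13, Train/test split at 16, Hyperparameter sweep at 14, Evaluation at 20, Calibration at 24, Model export at 23. The latest is hour 24.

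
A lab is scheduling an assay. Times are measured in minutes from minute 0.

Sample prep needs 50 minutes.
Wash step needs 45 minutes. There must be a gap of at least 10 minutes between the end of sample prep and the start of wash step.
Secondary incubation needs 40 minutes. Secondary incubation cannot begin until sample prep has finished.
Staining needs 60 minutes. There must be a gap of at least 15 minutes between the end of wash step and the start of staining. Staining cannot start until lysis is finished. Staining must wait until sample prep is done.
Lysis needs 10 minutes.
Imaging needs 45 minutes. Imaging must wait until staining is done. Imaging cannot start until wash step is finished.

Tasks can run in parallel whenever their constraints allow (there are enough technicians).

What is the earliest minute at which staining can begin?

Nothing blocks lysis, so it runs from minute 0 to minute 10.
Sample prep can start immediately at minute 0; it finishes at minute 50.
Wash step waits on sample prep (finishes minute 50, plus 10-minute gap → minute 60), so it starts at minute 60 and finishes at 60 + 45 = minute 105.
Staining waits on wash step (finishes minute 105, plus 15-minute gap → minute 120); lysis (finishes minute 10); sample prep (finishes minute 50). The latest of these is minute 120, which is the earliest staining can start.

120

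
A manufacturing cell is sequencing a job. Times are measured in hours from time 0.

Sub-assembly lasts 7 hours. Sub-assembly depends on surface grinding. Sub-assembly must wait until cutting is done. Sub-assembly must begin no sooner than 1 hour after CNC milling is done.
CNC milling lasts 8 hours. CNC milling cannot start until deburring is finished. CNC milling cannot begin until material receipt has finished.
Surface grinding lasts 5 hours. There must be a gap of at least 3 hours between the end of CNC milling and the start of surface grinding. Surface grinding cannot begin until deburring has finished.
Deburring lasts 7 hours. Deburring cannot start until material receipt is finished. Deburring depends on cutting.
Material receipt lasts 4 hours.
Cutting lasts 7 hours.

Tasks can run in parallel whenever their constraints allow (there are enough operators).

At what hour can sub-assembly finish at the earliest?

37

Cutting can start immediately at hour 0; it finishes at hour 7.
Nothing blocks material receipt, so it runs from hour 0 to hour 4.
Deburring has to wait for material receipt (finishes hour 4); cutting (finishes hour 7). The latest of these is hour 7, so deburring runs hour 7 to 7 + 7 = hour 14.
CNC milling needs all of deburring (finishes hour 14); material receipt (finishes hour 4). That puts its earliest start at hour 14; it finishes at 14 + 8 = hour 22.
Surface grinding needs all of CNC milling (finishes hour 22, plus 3-hour gap → hour 25); deburring (finishes hour 14). That puts its earliest start at hour 25; it finishes at 25 + 5 = hour 30.
Sub-assembly has to wait for surface grinding (finishes hour 30); cutting (finishes hour 7); CNC milling (finishes hour 22, plus 1-hour gap → hour 23). The latest of these is hour 30, so sub-assembly runs hour 30 to 30 + 7 = hour 37.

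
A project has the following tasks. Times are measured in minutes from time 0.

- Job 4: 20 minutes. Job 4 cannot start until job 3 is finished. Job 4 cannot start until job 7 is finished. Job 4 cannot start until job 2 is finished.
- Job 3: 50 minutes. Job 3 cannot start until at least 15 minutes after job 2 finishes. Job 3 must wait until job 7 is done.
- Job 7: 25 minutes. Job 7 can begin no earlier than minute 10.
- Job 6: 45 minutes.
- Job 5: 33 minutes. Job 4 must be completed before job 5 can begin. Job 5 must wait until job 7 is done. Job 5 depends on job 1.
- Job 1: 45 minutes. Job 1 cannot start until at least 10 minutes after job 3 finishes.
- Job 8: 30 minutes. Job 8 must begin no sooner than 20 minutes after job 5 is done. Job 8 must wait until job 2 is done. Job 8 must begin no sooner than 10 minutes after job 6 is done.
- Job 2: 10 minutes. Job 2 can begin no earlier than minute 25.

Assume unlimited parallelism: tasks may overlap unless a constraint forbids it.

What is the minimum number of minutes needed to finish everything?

After its own release at minute 10, job 7 can start at minute 10 and finishes at minute 35.
Nothing blocks job 6, so it runs from minute 0 to minute 45.
Job 2 cannot begin until its own release at minute 25. It runs from minute 25 to 25 + 10 = minute 35.
Job 3 needs all of job 2 (finishes minute 35, plus 15-minute gap → minute 50); job 7 (finishes minute 35). That puts its earliest start at minute 50; it finishes at 50 + 50 = minute 100.
Job 4 needs all of job 3 (finishes minute 100); job 7 (finishes minute 35); job 2 (finishes minute 35). That puts its earliest start at minute 100; it finishes at 100 + 20 = minute 120.
After job 3 (finishes minute 100, plus 10-minute gap → minute 110), job 1 can start at minute 110 and finishes at minute 155.
For job 5: job 4 (finishes minute 120); job 7 (finishes minute 35); job 1 (finishes minute 155). Taking the maximum gives a start of minute 155, and it finishes at 155 + 33 = minute 188.
Job 8 has to wait for job 5 (finishes minute 188, plus 20-minute gap → minute 208); job 2 (finishes minute 35); job 6 (finishes minute 45, plus 10-minute gap → minute 55). The latest of these is minute 208, so job 8 runs minute 208 to 208 + 30 = minute 238.
All tasks are finished once the last one completes. Finish times: Job 1 at 155, Job 2 at 35, Job 3 at 100, Job 4 at 120, Job 5 at 188, Job 6 at 45, Job 7 at 35, Job 8 at 238. The latest is minute 238.

238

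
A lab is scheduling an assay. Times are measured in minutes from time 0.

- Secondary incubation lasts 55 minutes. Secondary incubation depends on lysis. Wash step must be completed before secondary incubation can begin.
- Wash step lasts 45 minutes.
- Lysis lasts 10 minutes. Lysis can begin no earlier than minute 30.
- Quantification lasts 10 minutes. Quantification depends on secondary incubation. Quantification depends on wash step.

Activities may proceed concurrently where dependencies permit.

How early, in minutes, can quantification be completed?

Nothing blocks wash step, so it runs from minute 0 to minute 45.
Lysis cannot begin until its own release at minute 30. It runs from minute 30 to 30 + 10 = minute 40.
For secondary incubation: lysis (finishes minute 40); wash step (finishes minute 45). Taking the maximum gives a start of minute 45, and it finishes at 45 + 55 = minute 100.
Quantification has to wait for secondary incubation (finishes minute 100); wash step (finishes minute 45). The latest of these is minute 100, so quantification runs minute 100 to 100 + 10 = minute 110.

110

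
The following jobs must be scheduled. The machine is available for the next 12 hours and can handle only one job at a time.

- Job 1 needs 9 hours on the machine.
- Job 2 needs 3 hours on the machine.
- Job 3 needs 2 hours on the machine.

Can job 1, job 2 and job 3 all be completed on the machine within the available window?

Running back to back, the jobs need 9 + 3 + 2 = 14 hours on the machine.
Since 14 > 12, they cannot all fit.

No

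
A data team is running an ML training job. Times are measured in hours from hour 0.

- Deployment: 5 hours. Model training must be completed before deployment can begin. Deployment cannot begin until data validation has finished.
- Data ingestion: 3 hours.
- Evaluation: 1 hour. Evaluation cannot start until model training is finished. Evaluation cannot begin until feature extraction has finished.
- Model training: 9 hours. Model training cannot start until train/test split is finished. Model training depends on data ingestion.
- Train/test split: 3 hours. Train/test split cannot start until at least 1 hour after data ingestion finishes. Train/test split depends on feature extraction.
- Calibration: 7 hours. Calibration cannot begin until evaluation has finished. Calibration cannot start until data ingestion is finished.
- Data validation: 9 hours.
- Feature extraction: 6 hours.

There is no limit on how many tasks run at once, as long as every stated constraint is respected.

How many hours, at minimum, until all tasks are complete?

Feature extraction can start immediately at hour 0; it finishes at hour 6.
Data validation has no prerequisites, so it starts at hour 0 and finishes at hour 9.
Data ingestion can start immediately at hour 0; it finishes at hour 3.
Train/test split needs all of data ingestion (finishes hour 3, plus 1-hour gap → hour 4); feature extraction (finishes hour 6). That puts its earliest start at hour 6; it finishes at 6 + 3 = hour 9.
For model training: train/test split (finishes hour 9); data ingestion (finishes hour 3). Taking the maximum gives a start of hour 9, and it finishes at 9 + 9 = hour 18.
For deployment: model training (finishes hour 18); data validation (finishes hour 9). Taking the maximum gives a start of hour 18, and it finishes at 18 + 5 = hour 23.
Evaluation needs all of model training (finishes hour 18); feature extraction (finishes hour 6). That puts its earliest start at hour 18; it finishes at 18 + 1 = hour 19.
For calibration: evaluation (finishes hour 19); data ingestion (finishes hour 3). Taking the maximum gives a start of hour 19, and it finishes at 19 + 7 = hour 26.
All tasks are finished once the last one completes. Finish times: Data ingestion at 3, Data validation at 9, Feature extraction at 6, Train/test split at 9, Model training at 18, Evaluation at 19, Calibration at 26, Deployment at 23. The latest is hour 26.

26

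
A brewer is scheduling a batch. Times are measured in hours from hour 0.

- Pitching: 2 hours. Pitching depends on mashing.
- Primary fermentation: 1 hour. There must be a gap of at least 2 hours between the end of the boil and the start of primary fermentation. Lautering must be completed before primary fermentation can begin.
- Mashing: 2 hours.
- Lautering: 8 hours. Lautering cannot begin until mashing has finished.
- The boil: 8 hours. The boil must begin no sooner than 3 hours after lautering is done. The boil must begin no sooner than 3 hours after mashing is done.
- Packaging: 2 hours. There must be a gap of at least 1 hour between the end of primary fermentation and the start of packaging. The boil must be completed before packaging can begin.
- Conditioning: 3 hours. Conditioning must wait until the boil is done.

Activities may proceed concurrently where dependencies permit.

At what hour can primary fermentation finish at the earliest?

24

Mashing can start immediately at hour 0; it finishes at hour 2.
After mashing (finishes hour 2), lautering can start at hour 2 and finishes at hour 10.
For the boil: lautering (finishes hour 10, plus 3-hour gap → hour 13); mashing (finishes hour 2, plus 3-hour gap → hour 5). Taking the maximum gives a start of hour 13, and it finishes at 13 + 8 = hour 21.
Primary fermentation has to wait for the boil (finishes hour 21, plus 2-hour gap → hour 23); lautering (finishes hour 10). The latest of these is hour 23, so primary fermentation runs hour 23 to 23 + 1 = hour 24.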